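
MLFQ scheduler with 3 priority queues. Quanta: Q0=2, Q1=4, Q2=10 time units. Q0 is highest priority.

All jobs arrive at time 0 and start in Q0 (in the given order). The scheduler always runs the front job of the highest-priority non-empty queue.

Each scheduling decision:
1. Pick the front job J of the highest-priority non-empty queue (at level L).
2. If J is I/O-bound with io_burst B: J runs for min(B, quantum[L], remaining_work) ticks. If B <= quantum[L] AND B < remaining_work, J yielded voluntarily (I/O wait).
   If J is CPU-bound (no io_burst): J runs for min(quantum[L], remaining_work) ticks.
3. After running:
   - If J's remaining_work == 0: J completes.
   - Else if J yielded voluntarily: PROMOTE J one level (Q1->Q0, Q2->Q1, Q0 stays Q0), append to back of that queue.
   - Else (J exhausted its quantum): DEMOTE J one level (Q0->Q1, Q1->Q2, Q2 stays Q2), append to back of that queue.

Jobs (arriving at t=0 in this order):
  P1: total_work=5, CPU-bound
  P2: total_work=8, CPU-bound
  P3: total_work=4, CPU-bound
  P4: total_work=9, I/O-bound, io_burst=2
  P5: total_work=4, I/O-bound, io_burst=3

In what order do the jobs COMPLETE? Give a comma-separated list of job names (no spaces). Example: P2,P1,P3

t=0-2: P1@Q0 runs 2, rem=3, quantum used, demote→Q1. Q0=[P2,P3,P4,P5] Q1=[P1] Q2=[]
t=2-4: P2@Q0 runs 2, rem=6, quantum used, demote→Q1. Q0=[P3,P4,P5] Q1=[P1,P2] Q2=[]
t=4-6: P3@Q0 runs 2, rem=2, quantum used, demote→Q1. Q0=[P4,P5] Q1=[P1,P2,P3] Q2=[]
t=6-8: P4@Q0 runs 2, rem=7, I/O yield, promote→Q0. Q0=[P5,P4] Q1=[P1,P2,P3] Q2=[]
t=8-10: P5@Q0 runs 2, rem=2, quantum used, demote→Q1. Q0=[P4] Q1=[P1,P2,P3,P5] Q2=[]
t=10-12: P4@Q0 runs 2, rem=5, I/O yield, promote→Q0. Q0=[P4] Q1=[P1,P2,P3,P5] Q2=[]
t=12-14: P4@Q0 runs 2, rem=3, I/O yield, promote→Q0. Q0=[P4] Q1=[P1,P2,P3,P5] Q2=[]
t=14-16: P4@Q0 runs 2, rem=1, I/O yield, promote→Q0. Q0=[P4] Q1=[P1,P2,P3,P5] Q2=[]
t=16-17: P4@Q0 runs 1, rem=0, completes. Q0=[] Q1=[P1,P2,P3,P5] Q2=[]
t=17-20: P1@Q1 runs 3, rem=0, completes. Q0=[] Q1=[P2,P3,P5] Q2=[]
t=20-24: P2@Q1 runs 4, rem=2, quantum used, demote→Q2. Q0=[] Q1=[P3,P5] Q2=[P2]
t=24-26: P3@Q1 runs 2, rem=0, completes. Q0=[] Q1=[P5] Q2=[P2]
t=26-28: P5@Q1 runs 2, rem=0, completes. Q0=[] Q1=[] Q2=[P2]
t=28-30: P2@Q2 runs 2, rem=0, completes. Q0=[] Q1=[] Q2=[]

Answer: P4,P1,P3,P5,P2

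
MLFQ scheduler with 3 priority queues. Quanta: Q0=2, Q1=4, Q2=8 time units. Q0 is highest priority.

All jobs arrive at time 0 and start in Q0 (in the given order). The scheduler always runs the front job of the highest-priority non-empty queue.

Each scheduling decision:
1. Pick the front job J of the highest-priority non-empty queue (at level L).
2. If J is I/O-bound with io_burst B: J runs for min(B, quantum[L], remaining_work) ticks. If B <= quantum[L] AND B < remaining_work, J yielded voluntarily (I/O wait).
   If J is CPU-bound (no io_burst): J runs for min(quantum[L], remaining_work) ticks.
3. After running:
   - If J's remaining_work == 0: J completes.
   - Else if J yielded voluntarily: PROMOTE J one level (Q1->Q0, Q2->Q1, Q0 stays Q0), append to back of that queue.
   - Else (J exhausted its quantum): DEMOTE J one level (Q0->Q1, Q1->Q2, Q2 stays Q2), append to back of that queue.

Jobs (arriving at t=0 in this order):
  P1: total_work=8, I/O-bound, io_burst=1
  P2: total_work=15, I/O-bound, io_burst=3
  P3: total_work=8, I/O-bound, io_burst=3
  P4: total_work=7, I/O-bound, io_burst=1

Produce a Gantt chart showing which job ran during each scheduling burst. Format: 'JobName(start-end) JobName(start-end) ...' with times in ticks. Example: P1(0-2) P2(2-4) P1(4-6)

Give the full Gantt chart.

t=0-1: P1@Q0 runs 1, rem=7, I/O yield, promote→Q0. Q0=[P2,P3,P4,P1] Q1=[] Q2=[]
t=1-3: P2@Q0 runs 2, rem=13, quantum used, demote→Q1. Q0=[P3,P4,P1] Q1=[P2] Q2=[]
t=3-5: P3@Q0 runs 2, rem=6, quantum used, demote→Q1. Q0=[P4,P1] Q1=[P2,P3] Q2=[]
t=5-6: P4@Q0 runs 1, rem=6, I/O yield, promote→Q0. Q0=[P1,P4] Q1=[P2,P3] Q2=[]
t=6-7: P1@Q0 runs 1, rem=6, I/O yield, promote→Q0. Q0=[P4,P1] Q1=[P2,P3] Q2=[]
t=7-8: P4@Q0 runs 1, rem=5, I/O yield, promote→Q0. Q0=[P1,P4] Q1=[P2,P3] Q2=[]
t=8-9: P1@Q0 runs 1, rem=5, I/O yield, promote→Q0. Q0=[P4,P1] Q1=[P2,P3] Q2=[]
t=9-10: P4@Q0 runs 1, rem=4, I/O yield, promote→Q0. Q0=[P1,P4] Q1=[P2,P3] Q2=[]
t=10-11: P1@Q0 runs 1, rem=4, I/O yield, promote→Q0. Q0=[P4,P1] Q1=[P2,P3] Q2=[]
t=11-12: P4@Q0 runs 1, rem=3, I/O yield, promote→Q0. Q0=[P1,P4] Q1=[P2,P3] Q2=[]
t=12-13: P1@Q0 runs 1, rem=3, I/O yield, promote→Q0. Q0=[P4,P1] Q1=[P2,P3] Q2=[]
t=13-14: P4@Q0 runs 1, rem=2, I/O yield, promote→Q0. Q0=[P1,P4] Q1=[P2,P3] Q2=[]
t=14-15: P1@Q0 runs 1, rem=2, I/O yield, promote→Q0. Q0=[P4,P1] Q1=[P2,P3] Q2=[]
t=15-16: P4@Q0 runs 1, rem=1, I/O yield, promote→Q0. Q0=[P1,P4] Q1=[P2,P3] Q2=[]
t=16-17: P1@Q0 runs 1, rem=1, I/O yield, promote→Q0. Q0=[P4,P1] Q1=[P2,P3] Q2=[]
t=17-18: P4@Q0 runs 1, rem=0, completes. Q0=[P1] Q1=[P2,P3] Q2=[]
t=18-19: P1@Q0 runs 1, rem=0, completes. Q0=[] Q1=[P2,P3] Q2=[]
t=19-22: P2@Q1 runs 3, rem=10, I/O yield, promote→Q0. Q0=[P2] Q1=[P3] Q2=[]
t=22-24: P2@Q0 runs 2, rem=8, quantum used, demote→Q1. Q0=[] Q1=[P3,P2] Q2=[]
t=24-27: P3@Q1 runs 3, rem=3, I/O yield, promote→Q0. Q0=[P3] Q1=[P2] Q2=[]
t=27-29: P3@Q0 runs 2, rem=1, quantum used, demote→Q1. Q0=[] Q1=[P2,P3] Q2=[]
t=29-32: P2@Q1 runs 3, rem=5, I/O yield, promote→Q0. Q0=[P2] Q1=[P3] Q2=[]
t=32-34: P2@Q0 runs 2, rem=3, quantum used, demote→Q1. Q0=[] Q1=[P3,P2] Q2=[]
t=34-35: P3@Q1 runs 1, rem=0, completes. Q0=[] Q1=[P2] Q2=[]
t=35-38: P2@Q1 runs 3, rem=0, completes. Q0=[] Q1=[] Q2=[]

Answer: P1(0-1) P2(1-3) P3(3-5) P4(5-6) P1(6-7) P4(7-8) P1(8-9) P4(9-10) P1(10-11) P4(11-12) P1(12-13) P4(13-14) P1(14-15) P4(15-16) P1(16-17) P4(17-18) P1(18-19) P2(19-22) P2(22-24) P3(24-27) P3(27-29) P2(29-32) P2(32-34) P3(34-35) P2(35-38)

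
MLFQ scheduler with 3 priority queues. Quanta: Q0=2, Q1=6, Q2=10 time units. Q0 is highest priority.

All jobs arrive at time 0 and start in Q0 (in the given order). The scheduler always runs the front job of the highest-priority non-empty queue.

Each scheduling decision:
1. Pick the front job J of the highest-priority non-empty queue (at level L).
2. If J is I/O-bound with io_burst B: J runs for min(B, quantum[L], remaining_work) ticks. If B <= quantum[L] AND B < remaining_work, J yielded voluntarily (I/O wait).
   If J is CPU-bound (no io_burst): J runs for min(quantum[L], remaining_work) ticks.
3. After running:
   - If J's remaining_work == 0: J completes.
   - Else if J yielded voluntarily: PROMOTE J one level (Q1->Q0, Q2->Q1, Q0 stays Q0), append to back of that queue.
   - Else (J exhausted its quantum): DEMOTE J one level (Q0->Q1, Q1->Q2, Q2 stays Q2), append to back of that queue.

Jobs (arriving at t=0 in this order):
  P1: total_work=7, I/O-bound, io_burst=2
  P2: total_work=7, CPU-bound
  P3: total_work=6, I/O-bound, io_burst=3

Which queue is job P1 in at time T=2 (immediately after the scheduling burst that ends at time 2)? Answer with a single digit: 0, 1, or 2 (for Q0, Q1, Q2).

Answer: 0

Derivation:
t=0-2: P1@Q0 runs 2, rem=5, I/O yield, promote→Q0. Q0=[P2,P3,P1] Q1=[] Q2=[]
t=2-4: P2@Q0 runs 2, rem=5, quantum used, demote→Q1. Q0=[P3,P1] Q1=[P2] Q2=[]
t=4-6: P3@Q0 runs 2, rem=4, quantum used, demote→Q1. Q0=[P1] Q1=[P2,P3] Q2=[]
t=6-8: P1@Q0 runs 2, rem=3, I/O yield, promote→Q0. Q0=[P1] Q1=[P2,P3] Q2=[]
t=8-10: P1@Q0 runs 2, rem=1, I/O yield, promote→Q0. Q0=[P1] Q1=[P2,P3] Q2=[]
t=10-11: P1@Q0 runs 1, rem=0, completes. Q0=[] Q1=[P2,P3] Q2=[]
t=11-16: P2@Q1 runs 5, rem=0, completes. Q0=[] Q1=[P3] Q2=[]
t=16-19: P3@Q1 runs 3, rem=1, I/O yield, promote→Q0. Q0=[P3] Q1=[] Q2=[]
t=19-20: P3@Q0 runs 1, rem=0, completes. Q0=[] Q1=[] Q2=[]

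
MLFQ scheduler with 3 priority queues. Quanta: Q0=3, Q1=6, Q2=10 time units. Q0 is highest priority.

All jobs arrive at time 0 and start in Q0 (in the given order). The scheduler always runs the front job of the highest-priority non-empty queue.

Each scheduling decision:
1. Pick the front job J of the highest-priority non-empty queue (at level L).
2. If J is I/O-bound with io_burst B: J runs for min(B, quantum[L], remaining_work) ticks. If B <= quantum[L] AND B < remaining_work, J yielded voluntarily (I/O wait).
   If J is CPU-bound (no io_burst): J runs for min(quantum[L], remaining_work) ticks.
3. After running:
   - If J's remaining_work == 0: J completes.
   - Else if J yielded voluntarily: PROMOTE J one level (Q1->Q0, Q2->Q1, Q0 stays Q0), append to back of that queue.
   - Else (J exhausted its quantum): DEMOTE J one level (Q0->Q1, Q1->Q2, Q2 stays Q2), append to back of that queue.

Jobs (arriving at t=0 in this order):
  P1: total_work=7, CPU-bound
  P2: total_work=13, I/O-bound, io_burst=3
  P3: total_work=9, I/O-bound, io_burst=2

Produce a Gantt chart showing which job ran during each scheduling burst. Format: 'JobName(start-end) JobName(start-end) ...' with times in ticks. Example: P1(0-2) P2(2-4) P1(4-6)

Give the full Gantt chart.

t=0-3: P1@Q0 runs 3, rem=4, quantum used, demote→Q1. Q0=[P2,P3] Q1=[P1] Q2=[]
t=3-6: P2@Q0 runs 3, rem=10, I/O yield, promote→Q0. Q0=[P3,P2] Q1=[P1] Q2=[]
t=6-8: P3@Q0 runs 2, rem=7, I/O yield, promote→Q0. Q0=[P2,P3] Q1=[P1] Q2=[]
t=8-11: P2@Q0 runs 3, rem=7, I/O yield, promote→Q0. Q0=[P3,P2] Q1=[P1] Q2=[]
t=11-13: P3@Q0 runs 2, rem=5, I/O yield, promote→Q0. Q0=[P2,P3] Q1=[P1] Q2=[]
t=13-16: P2@Q0 runs 3, rem=4, I/O yield, promote→Q0. Q0=[P3,P2] Q1=[P1] Q2=[]
t=16-18: P3@Q0 runs 2, rem=3, I/O yield, promote→Q0. Q0=[P2,P3] Q1=[P1] Q2=[]
t=18-21: P2@Q0 runs 3, rem=1, I/O yield, promote→Q0. Q0=[P3,P2] Q1=[P1] Q2=[]
t=21-23: P3@Q0 runs 2, rem=1, I/O yield, promote→Q0. Q0=[P2,P3] Q1=[P1] Q2=[]
t=23-24: P2@Q0 runs 1, rem=0, completes. Q0=[P3] Q1=[P1] Q2=[]
t=24-25: P3@Q0 runs 1, rem=0, completes. Q0=[] Q1=[P1] Q2=[]
t=25-29: P1@Q1 runs 4, rem=0, completes. Q0=[] Q1=[] Q2=[]

Answer: P1(0-3) P2(3-6) P3(6-8) P2(8-11) P3(11-13) P2(13-16) P3(16-18) P2(18-21) P3(21-23) P2(23-24) P3(24-25) P1(25-29)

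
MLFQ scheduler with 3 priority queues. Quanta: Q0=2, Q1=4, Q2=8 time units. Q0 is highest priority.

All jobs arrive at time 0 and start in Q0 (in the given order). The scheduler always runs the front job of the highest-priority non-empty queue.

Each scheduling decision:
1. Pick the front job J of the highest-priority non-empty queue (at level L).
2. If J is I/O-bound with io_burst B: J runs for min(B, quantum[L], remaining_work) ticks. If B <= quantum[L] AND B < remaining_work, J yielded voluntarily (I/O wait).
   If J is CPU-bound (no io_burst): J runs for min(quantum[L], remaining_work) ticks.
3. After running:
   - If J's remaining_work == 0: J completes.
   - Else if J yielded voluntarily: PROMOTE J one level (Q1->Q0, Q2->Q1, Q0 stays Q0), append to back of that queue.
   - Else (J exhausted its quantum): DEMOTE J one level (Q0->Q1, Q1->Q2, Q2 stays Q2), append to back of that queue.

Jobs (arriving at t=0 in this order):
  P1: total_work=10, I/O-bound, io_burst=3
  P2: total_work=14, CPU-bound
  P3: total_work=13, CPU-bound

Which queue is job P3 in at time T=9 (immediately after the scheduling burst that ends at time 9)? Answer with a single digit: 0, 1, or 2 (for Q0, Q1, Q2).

t=0-2: P1@Q0 runs 2, rem=8, quantum used, demote→Q1. Q0=[P2,P3] Q1=[P1] Q2=[]
t=2-4: P2@Q0 runs 2, rem=12, quantum used, demote→Q1. Q0=[P3] Q1=[P1,P2] Q2=[]
t=4-6: P3@Q0 runs 2, rem=11, quantum used, demote→Q1. Q0=[] Q1=[P1,P2,P3] Q2=[]
t=6-9: P1@Q1 runs 3, rem=5, I/O yield, promote→Q0. Q0=[P1] Q1=[P2,P3] Q2=[]
t=9-11: P1@Q0 runs 2, rem=3, quantum used, demote→Q1. Q0=[] Q1=[P2,P3,P1] Q2=[]
t=11-15: P2@Q1 runs 4, rem=8, quantum used, demote→Q2. Q0=[] Q1=[P3,P1] Q2=[P2]
t=15-19: P3@Q1 runs 4, rem=7, quantum used, demote→Q2. Q0=[] Q1=[P1] Q2=[P2,P3]
t=19-22: P1@Q1 runs 3, rem=0, completes. Q0=[] Q1=[] Q2=[P2,P3]
t=22-30: P2@Q2 runs 8, rem=0, completes. Q0=[] Q1=[] Q2=[P3]
t=30-37: P3@Q2 runs 7, rem=0, completes. Q0=[] Q1=[] Q2=[]

Answer: 1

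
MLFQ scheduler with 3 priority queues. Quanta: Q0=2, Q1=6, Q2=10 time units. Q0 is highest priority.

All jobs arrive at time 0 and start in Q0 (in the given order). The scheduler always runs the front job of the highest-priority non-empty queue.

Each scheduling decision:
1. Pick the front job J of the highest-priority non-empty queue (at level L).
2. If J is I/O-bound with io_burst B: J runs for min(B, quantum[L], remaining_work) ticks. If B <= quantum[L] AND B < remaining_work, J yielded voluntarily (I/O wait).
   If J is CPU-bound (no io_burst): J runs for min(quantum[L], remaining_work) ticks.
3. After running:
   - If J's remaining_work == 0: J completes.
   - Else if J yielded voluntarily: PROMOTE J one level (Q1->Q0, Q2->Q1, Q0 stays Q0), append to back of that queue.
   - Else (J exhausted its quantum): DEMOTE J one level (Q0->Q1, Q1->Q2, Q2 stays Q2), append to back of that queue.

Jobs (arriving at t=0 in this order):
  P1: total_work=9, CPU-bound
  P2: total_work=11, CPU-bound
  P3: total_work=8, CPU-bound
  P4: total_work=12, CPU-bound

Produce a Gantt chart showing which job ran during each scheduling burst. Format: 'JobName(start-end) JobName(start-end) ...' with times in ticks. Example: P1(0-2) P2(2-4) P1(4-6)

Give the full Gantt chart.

t=0-2: P1@Q0 runs 2, rem=7, quantum used, demote→Q1. Q0=[P2,P3,P4] Q1=[P1] Q2=[]
t=2-4: P2@Q0 runs 2, rem=9, quantum used, demote→Q1. Q0=[P3,P4] Q1=[P1,P2] Q2=[]
t=4-6: P3@Q0 runs 2, rem=6, quantum used, demote→Q1. Q0=[P4] Q1=[P1,P2,P3] Q2=[]
t=6-8: P4@Q0 runs 2, rem=10, quantum used, demote→Q1. Q0=[] Q1=[P1,P2,P3,P4] Q2=[]
t=8-14: P1@Q1 runs 6, rem=1, quantum used, demote→Q2. Q0=[] Q1=[P2,P3,P4] Q2=[P1]
t=14-20: P2@Q1 runs 6, rem=3, quantum used, demote→Q2. Q0=[] Q1=[P3,P4] Q2=[P1,P2]
t=20-26: P3@Q1 runs 6, rem=0, completes. Q0=[] Q1=[P4] Q2=[P1,P2]
t=26-32: P4@Q1 runs 6, rem=4, quantum used, demote→Q2. Q0=[] Q1=[] Q2=[P1,P2,P4]
t=32-33: P1@Q2 runs 1, rem=0, completes. Q0=[] Q1=[] Q2=[P2,P4]
t=33-36: P2@Q2 runs 3, rem=0, completes. Q0=[] Q1=[] Q2=[P4]
t=36-40: P4@Q2 runs 4, rem=0, completes. Q0=[] Q1=[] Q2=[]

Answer: P1(0-2) P2(2-4) P3(4-6) P4(6-8) P1(8-14) P2(14-20) P3(20-26) P4(26-32) P1(32-33) P2(33-36) P4(36-40)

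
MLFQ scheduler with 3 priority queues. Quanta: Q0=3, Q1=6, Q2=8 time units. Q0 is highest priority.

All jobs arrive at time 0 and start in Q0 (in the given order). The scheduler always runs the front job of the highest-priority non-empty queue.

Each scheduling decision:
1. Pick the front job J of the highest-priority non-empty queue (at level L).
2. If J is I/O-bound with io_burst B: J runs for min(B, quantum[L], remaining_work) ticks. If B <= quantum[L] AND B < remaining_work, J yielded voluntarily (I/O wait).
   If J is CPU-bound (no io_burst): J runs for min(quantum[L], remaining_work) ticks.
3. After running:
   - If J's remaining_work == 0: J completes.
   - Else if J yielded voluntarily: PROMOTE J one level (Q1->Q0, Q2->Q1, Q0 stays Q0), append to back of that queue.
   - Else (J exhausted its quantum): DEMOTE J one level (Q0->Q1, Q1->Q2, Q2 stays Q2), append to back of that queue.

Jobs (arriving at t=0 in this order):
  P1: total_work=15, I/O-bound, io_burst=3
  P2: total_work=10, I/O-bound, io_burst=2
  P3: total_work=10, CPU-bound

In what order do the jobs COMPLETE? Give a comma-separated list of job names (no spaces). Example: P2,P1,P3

t=0-3: P1@Q0 runs 3, rem=12, I/O yield, promote→Q0. Q0=[P2,P3,P1] Q1=[] Q2=[]
t=3-5: P2@Q0 runs 2, rem=8, I/O yield, promote→Q0. Q0=[P3,P1,P2] Q1=[] Q2=[]
t=5-8: P3@Q0 runs 3, rem=7, quantum used, demote→Q1. Q0=[P1,P2] Q1=[P3] Q2=[]
t=8-11: P1@Q0 runs 3, rem=9, I/O yield, promote→Q0. Q0=[P2,P1] Q1=[P3] Q2=[]
t=11-13: P2@Q0 runs 2, rem=6, I/O yield, promote→Q0. Q0=[P1,P2] Q1=[P3] Q2=[]
t=13-16: P1@Q0 runs 3, rem=6, I/O yield, promote→Q0. Q0=[P2,P1] Q1=[P3] Q2=[]
t=16-18: P2@Q0 runs 2, rem=4, I/O yield, promote→Q0. Q0=[P1,P2] Q1=[P3] Q2=[]
t=18-21: P1@Q0 runs 3, rem=3, I/O yield, promote→Q0. Q0=[P2,P1] Q1=[P3] Q2=[]
t=21-23: P2@Q0 runs 2, rem=2, I/O yield, promote→Q0. Q0=[P1,P2] Q1=[P3] Q2=[]
t=23-26: P1@Q0 runs 3, rem=0, completes. Q0=[P2] Q1=[P3] Q2=[]
t=26-28: P2@Q0 runs 2, rem=0, completes. Q0=[] Q1=[P3] Q2=[]
t=28-34: P3@Q1 runs 6, rem=1, quantum used, demote→Q2. Q0=[] Q1=[] Q2=[P3]
t=34-35: P3@Q2 runs 1, rem=0, completes. Q0=[] Q1=[] Q2=[]

Answer: P1,P2,P3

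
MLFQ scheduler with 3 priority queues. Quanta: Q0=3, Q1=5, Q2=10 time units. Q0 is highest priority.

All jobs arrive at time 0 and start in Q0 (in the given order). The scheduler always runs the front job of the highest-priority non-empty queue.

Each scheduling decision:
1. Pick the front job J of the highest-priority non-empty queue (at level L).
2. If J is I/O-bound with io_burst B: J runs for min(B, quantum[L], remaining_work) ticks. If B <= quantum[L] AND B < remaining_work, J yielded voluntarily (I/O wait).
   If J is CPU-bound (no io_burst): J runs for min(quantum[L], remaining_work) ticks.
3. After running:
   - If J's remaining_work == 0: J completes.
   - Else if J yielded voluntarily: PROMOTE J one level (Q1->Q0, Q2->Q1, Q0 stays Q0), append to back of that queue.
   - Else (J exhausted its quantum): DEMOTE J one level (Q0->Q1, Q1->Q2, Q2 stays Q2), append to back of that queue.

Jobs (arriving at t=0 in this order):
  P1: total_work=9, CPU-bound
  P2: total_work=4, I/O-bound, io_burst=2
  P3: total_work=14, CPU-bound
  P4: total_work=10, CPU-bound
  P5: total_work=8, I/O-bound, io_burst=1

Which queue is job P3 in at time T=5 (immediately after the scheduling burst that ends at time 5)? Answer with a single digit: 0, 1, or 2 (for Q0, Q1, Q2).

Answer: 0

Derivation:
t=0-3: P1@Q0 runs 3, rem=6, quantum used, demote→Q1. Q0=[P2,P3,P4,P5] Q1=[P1] Q2=[]
t=3-5: P2@Q0 runs 2, rem=2, I/O yield, promote→Q0. Q0=[P3,P4,P5,P2] Q1=[P1] Q2=[]
t=5-8: P3@Q0 runs 3, rem=11, quantum used, demote→Q1. Q0=[P4,P5,P2] Q1=[P1,P3] Q2=[]
t=8-11: P4@Q0 runs 3, rem=7, quantum used, demote→Q1. Q0=[P5,P2] Q1=[P1,P3,P4] Q2=[]
t=11-12: P5@Q0 runs 1, rem=7, I/O yield, promote→Q0. Q0=[P2,P5] Q1=[P1,P3,P4] Q2=[]
t=12-14: P2@Q0 runs 2, rem=0, completes. Q0=[P5] Q1=[P1,P3,P4] Q2=[]
t=14-15: P5@Q0 runs 1, rem=6, I/O yield, promote→Q0. Q0=[P5] Q1=[P1,P3,P4] Q2=[]
t=15-16: P5@Q0 runs 1, rem=5, I/O yield, promote→Q0. Q0=[P5] Q1=[P1,P3,P4] Q2=[]
t=16-17: P5@Q0 runs 1, rem=4, I/O yield, promote→Q0. Q0=[P5] Q1=[P1,P3,P4] Q2=[]
t=17-18: P5@Q0 runs 1, rem=3, I/O yield, promote→Q0. Q0=[P5] Q1=[P1,P3,P4] Q2=[]
t=18-19: P5@Q0 runs 1, rem=2, I/O yield, promote→Q0. Q0=[P5] Q1=[P1,P3,P4] Q2=[]
t=19-20: P5@Q0 runs 1, rem=1, I/O yield, promote→Q0. Q0=[P5] Q1=[P1,P3,P4] Q2=[]
t=20-21: P5@Q0 runs 1, rem=0, completes. Q0=[] Q1=[P1,P3,P4] Q2=[]
t=21-26: P1@Q1 runs 5, rem=1, quantum used, demote→Q2. Q0=[] Q1=[P3,P4] Q2=[P1]
t=26-31: P3@Q1 runs 5, rem=6, quantum used, demote→Q2. Q0=[] Q1=[P4] Q2=[P1,P3]
t=31-36: P4@Q1 runs 5, rem=2, quantum used, demote→Q2. Q0=[] Q1=[] Q2=[P1,P3,P4]
t=36-37: P1@Q2 runs 1, rem=0, completes. Q0=[] Q1=[] Q2=[P3,P4]
t=37-43: P3@Q2 runs 6, rem=0, completes. Q0=[] Q1=[] Q2=[P4]
t=43-45: P4@Q2 runs 2, rem=0, completes. Q0=[] Q1=[] Q2=[]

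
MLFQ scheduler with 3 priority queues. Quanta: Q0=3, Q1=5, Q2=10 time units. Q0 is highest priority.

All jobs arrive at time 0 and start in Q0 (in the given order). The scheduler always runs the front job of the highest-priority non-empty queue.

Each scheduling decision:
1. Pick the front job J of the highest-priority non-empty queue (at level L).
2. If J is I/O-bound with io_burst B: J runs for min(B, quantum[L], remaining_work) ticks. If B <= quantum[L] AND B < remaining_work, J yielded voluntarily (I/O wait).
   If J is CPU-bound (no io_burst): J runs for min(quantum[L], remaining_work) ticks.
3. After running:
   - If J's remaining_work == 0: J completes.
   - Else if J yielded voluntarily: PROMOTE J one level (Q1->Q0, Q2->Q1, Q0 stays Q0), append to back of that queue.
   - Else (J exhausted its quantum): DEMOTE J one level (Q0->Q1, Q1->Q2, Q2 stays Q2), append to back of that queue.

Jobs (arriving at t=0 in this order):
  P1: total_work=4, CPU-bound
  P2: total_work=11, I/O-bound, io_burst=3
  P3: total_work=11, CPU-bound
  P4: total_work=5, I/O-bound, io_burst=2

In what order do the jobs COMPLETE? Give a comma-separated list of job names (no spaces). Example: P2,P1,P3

t=0-3: P1@Q0 runs 3, rem=1, quantum used, demote→Q1. Q0=[P2,P3,P4] Q1=[P1] Q2=[]
t=3-6: P2@Q0 runs 3, rem=8, I/O yield, promote→Q0. Q0=[P3,P4,P2] Q1=[P1] Q2=[]
t=6-9: P3@Q0 runs 3, rem=8, quantum used, demote→Q1. Q0=[P4,P2] Q1=[P1,P3] Q2=[]
t=9-11: P4@Q0 runs 2, rem=3, I/O yield, promote→Q0. Q0=[P2,P4] Q1=[P1,P3] Q2=[]
t=11-14: P2@Q0 runs 3, rem=5, I/O yield, promote→Q0. Q0=[P4,P2] Q1=[P1,P3] Q2=[]
t=14-16: P4@Q0 runs 2, rem=1, I/O yield, promote→Q0. Q0=[P2,P4] Q1=[P1,P3] Q2=[]
t=16-19: P2@Q0 runs 3, rem=2, I/O yield, promote→Q0. Q0=[P4,P2] Q1=[P1,P3] Q2=[]
t=19-20: P4@Q0 runs 1, rem=0, completes. Q0=[P2] Q1=[P1,P3] Q2=[]
t=20-22: P2@Q0 runs 2, rem=0, completes. Q0=[] Q1=[P1,P3] Q2=[]
t=22-23: P1@Q1 runs 1, rem=0, completes. Q0=[] Q1=[P3] Q2=[]
t=23-28: P3@Q1 runs 5, rem=3, quantum used, demote→Q2. Q0=[] Q1=[] Q2=[P3]
t=28-31: P3@Q2 runs 3, rem=0, completes. Q0=[] Q1=[] Q2=[]

Answer: P4,P2,P1,P3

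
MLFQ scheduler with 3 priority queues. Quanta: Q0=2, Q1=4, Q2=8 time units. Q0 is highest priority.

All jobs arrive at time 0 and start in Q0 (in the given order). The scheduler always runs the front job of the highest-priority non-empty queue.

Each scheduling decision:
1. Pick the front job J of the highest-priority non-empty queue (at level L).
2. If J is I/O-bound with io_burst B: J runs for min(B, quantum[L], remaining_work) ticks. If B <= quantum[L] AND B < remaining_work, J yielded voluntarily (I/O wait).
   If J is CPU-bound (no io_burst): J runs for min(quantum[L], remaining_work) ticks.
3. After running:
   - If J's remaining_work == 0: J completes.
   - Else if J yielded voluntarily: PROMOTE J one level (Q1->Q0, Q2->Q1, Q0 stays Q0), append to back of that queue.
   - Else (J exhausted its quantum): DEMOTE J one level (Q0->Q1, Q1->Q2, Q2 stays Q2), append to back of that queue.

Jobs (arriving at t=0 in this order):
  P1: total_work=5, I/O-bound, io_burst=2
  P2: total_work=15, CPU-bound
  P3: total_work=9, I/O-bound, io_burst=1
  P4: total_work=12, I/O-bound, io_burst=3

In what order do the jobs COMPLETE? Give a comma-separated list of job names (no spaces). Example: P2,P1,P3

t=0-2: P1@Q0 runs 2, rem=3, I/O yield, promote→Q0. Q0=[P2,P3,P4,P1] Q1=[] Q2=[]
t=2-4: P2@Q0 runs 2, rem=13, quantum used, demote→Q1. Q0=[P3,P4,P1] Q1=[P2] Q2=[]
t=4-5: P3@Q0 runs 1, rem=8, I/O yield, promote→Q0. Q0=[P4,P1,P3] Q1=[P2] Q2=[]
t=5-7: P4@Q0 runs 2, rem=10, quantum used, demote→Q1. Q0=[P1,P3] Q1=[P2,P4] Q2=[]
t=7-9: P1@Q0 runs 2, rem=1, I/O yield, promote→Q0. Q0=[P3,P1] Q1=[P2,P4] Q2=[]
t=9-10: P3@Q0 runs 1, rem=7, I/O yield, promote→Q0. Q0=[P1,P3] Q1=[P2,P4] Q2=[]
t=10-11: P1@Q0 runs 1, rem=0, completes. Q0=[P3] Q1=[P2,P4] Q2=[]
t=11-12: P3@Q0 runs 1, rem=6, I/O yield, promote→Q0. Q0=[P3] Q1=[P2,P4] Q2=[]
t=12-13: P3@Q0 runs 1, rem=5, I/O yield, promote→Q0. Q0=[P3] Q1=[P2,P4] Q2=[]
t=13-14: P3@Q0 runs 1, rem=4, I/O yield, promote→Q0. Q0=[P3] Q1=[P2,P4] Q2=[]
t=14-15: P3@Q0 runs 1, rem=3, I/O yield, promote→Q0. Q0=[P3] Q1=[P2,P4] Q2=[]
t=15-16: P3@Q0 runs 1, rem=2, I/O yield, promote→Q0. Q0=[P3] Q1=[P2,P4] Q2=[]
t=16-17: P3@Q0 runs 1, rem=1, I/O yield, promote→Q0. Q0=[P3] Q1=[P2,P4] Q2=[]
t=17-18: P3@Q0 runs 1, rem=0, completes. Q0=[] Q1=[P2,P4] Q2=[]
t=18-22: P2@Q1 runs 4, rem=9, quantum used, demote→Q2. Q0=[] Q1=[P4] Q2=[P2]
t=22-25: P4@Q1 runs 3, rem=7, I/O yield, promote→Q0. Q0=[P4] Q1=[] Q2=[P2]
t=25-27: P4@Q0 runs 2, rem=5, quantum used, demote→Q1. Q0=[] Q1=[P4] Q2=[P2]
t=27-30: P4@Q1 runs 3, rem=2, I/O yield, promote→Q0. Q0=[P4] Q1=[] Q2=[P2]
t=30-32: P4@Q0 runs 2, rem=0, completes. Q0=[] Q1=[] Q2=[P2]
t=32-40: P2@Q2 runs 8, rem=1, quantum used, demote→Q2. Q0=[] Q1=[] Q2=[P2]
t=40-41: P2@Q2 runs 1, rem=0, completes. Q0=[] Q1=[] Q2=[]

Answer: P1,P3,P4,P2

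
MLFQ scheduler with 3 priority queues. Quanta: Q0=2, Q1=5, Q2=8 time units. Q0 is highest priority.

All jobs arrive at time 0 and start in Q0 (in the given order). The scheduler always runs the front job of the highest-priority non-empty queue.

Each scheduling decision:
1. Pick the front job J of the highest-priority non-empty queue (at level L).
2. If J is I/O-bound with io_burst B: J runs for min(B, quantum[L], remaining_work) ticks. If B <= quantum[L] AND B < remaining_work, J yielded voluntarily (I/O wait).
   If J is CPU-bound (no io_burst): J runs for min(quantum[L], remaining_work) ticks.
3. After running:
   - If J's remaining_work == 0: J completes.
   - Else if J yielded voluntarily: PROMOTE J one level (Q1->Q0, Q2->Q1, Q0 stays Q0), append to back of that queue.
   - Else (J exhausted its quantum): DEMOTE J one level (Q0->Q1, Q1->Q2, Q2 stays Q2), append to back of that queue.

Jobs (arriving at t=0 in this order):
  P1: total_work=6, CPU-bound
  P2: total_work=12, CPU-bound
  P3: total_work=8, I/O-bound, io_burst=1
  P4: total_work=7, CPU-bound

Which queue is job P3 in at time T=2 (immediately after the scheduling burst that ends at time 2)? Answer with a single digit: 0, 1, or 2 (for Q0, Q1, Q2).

t=0-2: P1@Q0 runs 2, rem=4, quantum used, demote→Q1. Q0=[P2,P3,P4] Q1=[P1] Q2=[]
t=2-4: P2@Q0 runs 2, rem=10, quantum used, demote→Q1. Q0=[P3,P4] Q1=[P1,P2] Q2=[]
t=4-5: P3@Q0 runs 1, rem=7, I/O yield, promote→Q0. Q0=[P4,P3] Q1=[P1,P2] Q2=[]
t=5-7: P4@Q0 runs 2, rem=5, quantum used, demote→Q1. Q0=[P3] Q1=[P1,P2,P4] Q2=[]
t=7-8: P3@Q0 runs 1, rem=6, I/O yield, promote→Q0. Q0=[P3] Q1=[P1,P2,P4] Q2=[]
t=8-9: P3@Q0 runs 1, rem=5, I/O yield, promote→Q0. Q0=[P3] Q1=[P1,P2,P4] Q2=[]
t=9-10: P3@Q0 runs 1, rem=4, I/O yield, promote→Q0. Q0=[P3] Q1=[P1,P2,P4] Q2=[]
t=10-11: P3@Q0 runs 1, rem=3, I/O yield, promote→Q0. Q0=[P3] Q1=[P1,P2,P4] Q2=[]
t=11-12: P3@Q0 runs 1, rem=2, I/O yield, promote→Q0. Q0=[P3] Q1=[P1,P2,P4] Q2=[]
t=12-13: P3@Q0 runs 1, rem=1, I/O yield, promote→Q0. Q0=[P3] Q1=[P1,P2,P4] Q2=[]
t=13-14: P3@Q0 runs 1, rem=0, completes. Q0=[] Q1=[P1,P2,P4] Q2=[]
t=14-18: P1@Q1 runs 4, rem=0, completes. Q0=[] Q1=[P2,P4] Q2=[]
t=18-23: P2@Q1 runs 5, rem=5, quantum used, demote→Q2. Q0=[] Q1=[P4] Q2=[P2]
t=23-28: P4@Q1 runs 5, rem=0, completes. Q0=[] Q1=[] Q2=[P2]
t=28-33: P2@Q2 runs 5, rem=0, completes. Q0=[] Q1=[] Q2=[]

Answer: 0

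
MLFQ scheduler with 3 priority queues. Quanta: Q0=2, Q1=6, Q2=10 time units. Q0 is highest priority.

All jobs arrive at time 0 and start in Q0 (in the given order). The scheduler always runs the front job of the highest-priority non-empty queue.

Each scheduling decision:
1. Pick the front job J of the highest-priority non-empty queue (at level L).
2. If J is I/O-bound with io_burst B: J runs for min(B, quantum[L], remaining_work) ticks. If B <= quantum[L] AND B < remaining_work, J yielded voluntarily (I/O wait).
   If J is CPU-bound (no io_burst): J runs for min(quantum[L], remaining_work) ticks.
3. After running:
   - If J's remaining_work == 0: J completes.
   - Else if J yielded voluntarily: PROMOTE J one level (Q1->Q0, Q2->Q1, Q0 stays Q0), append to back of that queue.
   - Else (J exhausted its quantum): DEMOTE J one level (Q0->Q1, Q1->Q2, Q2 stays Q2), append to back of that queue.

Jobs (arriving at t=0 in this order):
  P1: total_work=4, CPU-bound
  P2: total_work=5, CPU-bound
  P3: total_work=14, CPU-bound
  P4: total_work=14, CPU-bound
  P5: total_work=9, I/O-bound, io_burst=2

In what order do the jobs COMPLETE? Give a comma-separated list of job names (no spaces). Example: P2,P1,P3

t=0-2: P1@Q0 runs 2, rem=2, quantum used, demote→Q1. Q0=[P2,P3,P4,P5] Q1=[P1] Q2=[]
t=2-4: P2@Q0 runs 2, rem=3, quantum used, demote→Q1. Q0=[P3,P4,P5] Q1=[P1,P2] Q2=[]
t=4-6: P3@Q0 runs 2, rem=12, quantum used, demote→Q1. Q0=[P4,P5] Q1=[P1,P2,P3] Q2=[]
t=6-8: P4@Q0 runs 2, rem=12, quantum used, demote→Q1. Q0=[P5] Q1=[P1,P2,P3,P4] Q2=[]
t=8-10: P5@Q0 runs 2, rem=7, I/O yield, promote→Q0. Q0=[P5] Q1=[P1,P2,P3,P4] Q2=[]
t=10-12: P5@Q0 runs 2, rem=5, I/O yield, promote→Q0. Q0=[P5] Q1=[P1,P2,P3,P4] Q2=[]
t=12-14: P5@Q0 runs 2, rem=3, I/O yield, promote→Q0. Q0=[P5] Q1=[P1,P2,P3,P4] Q2=[]
t=14-16: P5@Q0 runs 2, rem=1, I/O yield, promote→Q0. Q0=[P5] Q1=[P1,P2,P3,P4] Q2=[]
t=16-17: P5@Q0 runs 1, rem=0, completes. Q0=[] Q1=[P1,P2,P3,P4] Q2=[]
t=17-19: P1@Q1 runs 2, rem=0, completes. Q0=[] Q1=[P2,P3,P4] Q2=[]
t=19-22: P2@Q1 runs 3, rem=0, completes. Q0=[] Q1=[P3,P4] Q2=[]
t=22-28: P3@Q1 runs 6, rem=6, quantum used, demote→Q2. Q0=[] Q1=[P4] Q2=[P3]
t=28-34: P4@Q1 runs 6, rem=6, quantum used, demote→Q2. Q0=[] Q1=[] Q2=[P3,P4]
t=34-40: P3@Q2 runs 6, rem=0, completes. Q0=[] Q1=[] Q2=[P4]
t=40-46: P4@Q2 runs 6, rem=0, completes. Q0=[] Q1=[] Q2=[]

Answer: P5,P1,P2,P3,P4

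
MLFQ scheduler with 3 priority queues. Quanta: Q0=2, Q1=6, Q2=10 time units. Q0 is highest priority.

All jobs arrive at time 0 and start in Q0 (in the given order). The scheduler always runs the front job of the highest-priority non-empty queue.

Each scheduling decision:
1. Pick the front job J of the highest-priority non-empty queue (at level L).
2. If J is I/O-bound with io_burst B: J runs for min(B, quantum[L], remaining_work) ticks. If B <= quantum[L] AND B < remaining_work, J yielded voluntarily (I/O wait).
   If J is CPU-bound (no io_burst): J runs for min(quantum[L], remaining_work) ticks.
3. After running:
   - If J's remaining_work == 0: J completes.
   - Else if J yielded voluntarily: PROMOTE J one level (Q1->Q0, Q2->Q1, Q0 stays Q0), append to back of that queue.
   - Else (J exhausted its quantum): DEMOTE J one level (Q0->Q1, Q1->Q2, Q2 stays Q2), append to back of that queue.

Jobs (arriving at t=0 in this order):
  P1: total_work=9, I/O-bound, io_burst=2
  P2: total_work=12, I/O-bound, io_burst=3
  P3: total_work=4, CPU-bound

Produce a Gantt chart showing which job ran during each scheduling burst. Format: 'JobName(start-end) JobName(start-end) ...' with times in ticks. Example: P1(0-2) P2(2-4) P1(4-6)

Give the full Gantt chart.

t=0-2: P1@Q0 runs 2, rem=7, I/O yield, promote→Q0. Q0=[P2,P3,P1] Q1=[] Q2=[]
t=2-4: P2@Q0 runs 2, rem=10, quantum used, demote→Q1. Q0=[P3,P1] Q1=[P2] Q2=[]
t=4-6: P3@Q0 runs 2, rem=2, quantum used, demote→Q1. Q0=[P1] Q1=[P2,P3] Q2=[]
t=6-8: P1@Q0 runs 2, rem=5, I/O yield, promote→Q0. Q0=[P1] Q1=[P2,P3] Q2=[]
t=8-10: P1@Q0 runs 2, rem=3, I/O yield, promote→Q0. Q0=[P1] Q1=[P2,P3] Q2=[]
t=10-12: P1@Q0 runs 2, rem=1, I/O yield, promote→Q0. Q0=[P1] Q1=[P2,P3] Q2=[]
t=12-13: P1@Q0 runs 1, rem=0, completes. Q0=[] Q1=[P2,P3] Q2=[]
t=13-16: P2@Q1 runs 3, rem=7, I/O yield, promote→Q0. Q0=[P2] Q1=[P3] Q2=[]
t=16-18: P2@Q0 runs 2, rem=5, quantum used, demote→Q1. Q0=[] Q1=[P3,P2] Q2=[]
t=18-20: P3@Q1 runs 2, rem=0, completes. Q0=[] Q1=[P2] Q2=[]
t=20-23: P2@Q1 runs 3, rem=2, I/O yield, promote→Q0. Q0=[P2] Q1=[] Q2=[]
t=23-25: P2@Q0 runs 2, rem=0, completes. Q0=[] Q1=[] Q2=[]

Answer: P1(0-2) P2(2-4) P3(4-6) P1(6-8) P1(8-10) P1(10-12) P1(12-13) P2(13-16) P2(16-18) P3(18-20) P2(20-23) P2(23-25)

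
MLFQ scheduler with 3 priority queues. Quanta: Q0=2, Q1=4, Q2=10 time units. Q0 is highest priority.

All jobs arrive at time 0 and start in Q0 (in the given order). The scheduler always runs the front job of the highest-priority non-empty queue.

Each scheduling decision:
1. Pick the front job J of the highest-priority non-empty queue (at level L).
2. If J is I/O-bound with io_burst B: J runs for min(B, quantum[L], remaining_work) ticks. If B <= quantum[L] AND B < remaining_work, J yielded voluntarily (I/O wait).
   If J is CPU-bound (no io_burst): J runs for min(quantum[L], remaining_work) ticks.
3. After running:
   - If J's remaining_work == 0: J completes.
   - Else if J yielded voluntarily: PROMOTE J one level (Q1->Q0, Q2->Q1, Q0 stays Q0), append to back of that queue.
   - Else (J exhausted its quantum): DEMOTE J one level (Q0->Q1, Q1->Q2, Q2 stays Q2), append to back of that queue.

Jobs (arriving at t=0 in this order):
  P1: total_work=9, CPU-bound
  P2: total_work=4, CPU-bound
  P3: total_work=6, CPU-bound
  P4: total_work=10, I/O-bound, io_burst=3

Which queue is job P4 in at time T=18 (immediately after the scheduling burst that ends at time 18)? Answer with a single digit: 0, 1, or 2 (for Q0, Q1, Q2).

t=0-2: P1@Q0 runs 2, rem=7, quantum used, demote→Q1. Q0=[P2,P3,P4] Q1=[P1] Q2=[]
t=2-4: P2@Q0 runs 2, rem=2, quantum used, demote→Q1. Q0=[P3,P4] Q1=[P1,P2] Q2=[]
t=4-6: P3@Q0 runs 2, rem=4, quantum used, demote→Q1. Q0=[P4] Q1=[P1,P2,P3] Q2=[]
t=6-8: P4@Q0 runs 2, rem=8, quantum used, demote→Q1. Q0=[] Q1=[P1,P2,P3,P4] Q2=[]
t=8-12: P1@Q1 runs 4, rem=3, quantum used, demote→Q2. Q0=[] Q1=[P2,P3,P4] Q2=[P1]
t=12-14: P2@Q1 runs 2, rem=0, completes. Q0=[] Q1=[P3,P4] Q2=[P1]
t=14-18: P3@Q1 runs 4, rem=0, completes. Q0=[] Q1=[P4] Q2=[P1]
t=18-21: P4@Q1 runs 3, rem=5, I/O yield, promote→Q0. Q0=[P4] Q1=[] Q2=[P1]
t=21-23: P4@Q0 runs 2, rem=3, quantum used, demote→Q1. Q0=[] Q1=[P4] Q2=[P1]
t=23-26: P4@Q1 runs 3, rem=0, completes. Q0=[] Q1=[] Q2=[P1]
t=26-29: P1@Q2 runs 3, rem=0, completes. Q0=[] Q1=[] Q2=[]

Answer: 1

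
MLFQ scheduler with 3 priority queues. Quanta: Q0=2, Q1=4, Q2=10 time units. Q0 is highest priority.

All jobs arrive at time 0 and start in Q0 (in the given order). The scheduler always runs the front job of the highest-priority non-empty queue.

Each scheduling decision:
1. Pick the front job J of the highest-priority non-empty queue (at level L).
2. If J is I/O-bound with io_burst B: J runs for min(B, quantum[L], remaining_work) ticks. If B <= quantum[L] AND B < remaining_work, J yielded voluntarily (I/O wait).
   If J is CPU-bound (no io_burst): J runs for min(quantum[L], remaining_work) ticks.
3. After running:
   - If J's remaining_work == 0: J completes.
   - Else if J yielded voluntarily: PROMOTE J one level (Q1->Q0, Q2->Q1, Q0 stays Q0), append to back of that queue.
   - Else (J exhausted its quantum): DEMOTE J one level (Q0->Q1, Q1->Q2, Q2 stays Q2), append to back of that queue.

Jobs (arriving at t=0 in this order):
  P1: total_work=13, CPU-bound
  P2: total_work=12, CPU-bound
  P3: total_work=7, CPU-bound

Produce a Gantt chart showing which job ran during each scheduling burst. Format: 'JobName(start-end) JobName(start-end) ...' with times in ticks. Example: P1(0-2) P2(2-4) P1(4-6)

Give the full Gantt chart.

Answer: P1(0-2) P2(2-4) P3(4-6) P1(6-10) P2(10-14) P3(14-18) P1(18-25) P2(25-31) P3(31-32)

Derivation:
t=0-2: P1@Q0 runs 2, rem=11, quantum used, demote→Q1. Q0=[P2,P3] Q1=[P1] Q2=[]
t=2-4: P2@Q0 runs 2, rem=10, quantum used, demote→Q1. Q0=[P3] Q1=[P1,P2] Q2=[]
t=4-6: P3@Q0 runs 2, rem=5, quantum used, demote→Q1. Q0=[] Q1=[P1,P2,P3] Q2=[]
t=6-10: P1@Q1 runs 4, rem=7, quantum used, demote→Q2. Q0=[] Q1=[P2,P3] Q2=[P1]
t=10-14: P2@Q1 runs 4, rem=6, quantum used, demote→Q2. Q0=[] Q1=[P3] Q2=[P1,P2]
t=14-18: P3@Q1 runs 4, rem=1, quantum used, demote→Q2. Q0=[] Q1=[] Q2=[P1,P2,P3]
t=18-25: P1@Q2 runs 7, rem=0, completes. Q0=[] Q1=[] Q2=[P2,P3]
t=25-31: P2@Q2 runs 6, rem=0, completes. Q0=[] Q1=[] Q2=[P3]
t=31-32: P3@Q2 runs 1, rem=0, completes. Q0=[] Q1=[] Q2=[]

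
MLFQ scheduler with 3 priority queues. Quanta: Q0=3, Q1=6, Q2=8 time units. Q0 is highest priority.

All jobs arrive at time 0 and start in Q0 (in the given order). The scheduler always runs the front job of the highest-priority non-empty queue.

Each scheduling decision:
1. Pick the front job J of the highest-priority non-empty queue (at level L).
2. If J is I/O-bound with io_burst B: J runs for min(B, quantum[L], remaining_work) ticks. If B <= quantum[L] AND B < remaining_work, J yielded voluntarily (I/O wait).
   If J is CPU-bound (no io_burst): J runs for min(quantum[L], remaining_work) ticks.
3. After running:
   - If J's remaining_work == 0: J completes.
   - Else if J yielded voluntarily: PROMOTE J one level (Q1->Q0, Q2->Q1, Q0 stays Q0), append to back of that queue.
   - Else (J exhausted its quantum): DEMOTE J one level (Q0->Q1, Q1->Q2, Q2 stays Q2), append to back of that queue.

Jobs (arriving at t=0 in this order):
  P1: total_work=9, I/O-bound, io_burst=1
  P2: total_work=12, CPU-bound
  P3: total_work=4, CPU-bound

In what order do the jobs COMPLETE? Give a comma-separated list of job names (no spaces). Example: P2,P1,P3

Answer: P1,P3,P2

Derivation:
t=0-1: P1@Q0 runs 1, rem=8, I/O yield, promote→Q0. Q0=[P2,P3,P1] Q1=[] Q2=[]
t=1-4: P2@Q0 runs 3, rem=9, quantum used, demote→Q1. Q0=[P3,P1] Q1=[P2] Q2=[]
t=4-7: P3@Q0 runs 3, rem=1, quantum used, demote→Q1. Q0=[P1] Q1=[P2,P3] Q2=[]
t=7-8: P1@Q0 runs 1, rem=7, I/O yield, promote→Q0. Q0=[P1] Q1=[P2,P3] Q2=[]
t=8-9: P1@Q0 runs 1, rem=6, I/O yield, promote→Q0. Q0=[P1] Q1=[P2,P3] Q2=[]
t=9-10: P1@Q0 runs 1, rem=5, I/O yield, promote→Q0. Q0=[P1] Q1=[P2,P3] Q2=[]
t=10-11: P1@Q0 runs 1, rem=4, I/O yield, promote→Q0. Q0=[P1] Q1=[P2,P3] Q2=[]
t=11-12: P1@Q0 runs 1, rem=3, I/O yield, promote→Q0. Q0=[P1] Q1=[P2,P3] Q2=[]
t=12-13: P1@Q0 runs 1, rem=2, I/O yield, promote→Q0. Q0=[P1] Q1=[P2,P3] Q2=[]
t=13-14: P1@Q0 runs 1, rem=1, I/O yield, promote→Q0. Q0=[P1] Q1=[P2,P3] Q2=[]
t=14-15: P1@Q0 runs 1, rem=0, completes. Q0=[] Q1=[P2,P3] Q2=[]
t=15-21: P2@Q1 runs 6, rem=3, quantum used, demote→Q2. Q0=[] Q1=[P3] Q2=[P2]
t=21-22: P3@Q1 runs 1, rem=0, completes. Q0=[] Q1=[] Q2=[P2]
t=22-25: P2@Q2 runs 3, rem=0, completes. Q0=[] Q1=[] Q2=[]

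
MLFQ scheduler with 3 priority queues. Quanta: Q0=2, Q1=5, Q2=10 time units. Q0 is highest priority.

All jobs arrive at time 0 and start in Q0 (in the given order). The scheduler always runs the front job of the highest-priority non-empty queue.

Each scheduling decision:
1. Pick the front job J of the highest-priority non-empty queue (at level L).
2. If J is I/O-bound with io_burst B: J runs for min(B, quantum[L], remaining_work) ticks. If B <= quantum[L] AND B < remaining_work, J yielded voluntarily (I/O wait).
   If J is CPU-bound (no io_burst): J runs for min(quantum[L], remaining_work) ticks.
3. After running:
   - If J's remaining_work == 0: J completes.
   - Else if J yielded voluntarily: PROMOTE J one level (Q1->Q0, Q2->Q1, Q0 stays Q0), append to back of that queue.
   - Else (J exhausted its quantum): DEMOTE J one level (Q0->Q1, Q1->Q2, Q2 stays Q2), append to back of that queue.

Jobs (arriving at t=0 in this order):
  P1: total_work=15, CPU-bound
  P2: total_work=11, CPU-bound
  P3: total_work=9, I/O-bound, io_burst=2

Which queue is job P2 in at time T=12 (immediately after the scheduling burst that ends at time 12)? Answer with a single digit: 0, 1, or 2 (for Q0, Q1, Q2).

t=0-2: P1@Q0 runs 2, rem=13, quantum used, demote→Q1. Q0=[P2,P3] Q1=[P1] Q2=[]
t=2-4: P2@Q0 runs 2, rem=9, quantum used, demote→Q1. Q0=[P3] Q1=[P1,P2] Q2=[]
t=4-6: P3@Q0 runs 2, rem=7, I/O yield, promote→Q0. Q0=[P3] Q1=[P1,P2] Q2=[]
t=6-8: P3@Q0 runs 2, rem=5, I/O yield, promote→Q0. Q0=[P3] Q1=[P1,P2] Q2=[]
t=8-10: P3@Q0 runs 2, rem=3, I/O yield, promote→Q0. Q0=[P3] Q1=[P1,P2] Q2=[]
t=10-12: P3@Q0 runs 2, rem=1, I/O yield, promote→Q0. Q0=[P3] Q1=[P1,P2] Q2=[]
t=12-13: P3@Q0 runs 1, rem=0, completes. Q0=[] Q1=[P1,P2] Q2=[]
t=13-18: P1@Q1 runs 5, rem=8, quantum used, demote→Q2. Q0=[] Q1=[P2] Q2=[P1]
t=18-23: P2@Q1 runs 5, rem=4, quantum used, demote→Q2. Q0=[] Q1=[] Q2=[P1,P2]
t=23-31: P1@Q2 runs 8, rem=0, completes. Q0=[] Q1=[] Q2=[P2]
t=31-35: P2@Q2 runs 4, rem=0, completes. Q0=[] Q1=[] Q2=[]

Answer: 1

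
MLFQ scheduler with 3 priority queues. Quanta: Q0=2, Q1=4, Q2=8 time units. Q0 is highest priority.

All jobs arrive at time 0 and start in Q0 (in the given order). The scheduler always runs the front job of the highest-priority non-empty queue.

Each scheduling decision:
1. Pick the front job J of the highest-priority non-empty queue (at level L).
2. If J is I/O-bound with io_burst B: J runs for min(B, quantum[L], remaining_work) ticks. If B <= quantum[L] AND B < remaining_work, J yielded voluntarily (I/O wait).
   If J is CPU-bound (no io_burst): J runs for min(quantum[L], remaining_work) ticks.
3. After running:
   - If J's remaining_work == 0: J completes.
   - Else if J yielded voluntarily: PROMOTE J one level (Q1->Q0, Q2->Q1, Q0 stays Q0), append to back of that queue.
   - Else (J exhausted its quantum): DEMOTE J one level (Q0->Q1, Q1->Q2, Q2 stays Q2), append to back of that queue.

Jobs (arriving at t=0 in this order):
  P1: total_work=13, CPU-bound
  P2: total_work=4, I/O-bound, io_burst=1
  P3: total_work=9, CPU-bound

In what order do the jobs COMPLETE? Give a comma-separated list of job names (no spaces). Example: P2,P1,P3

Answer: P2,P1,P3

Derivation:
t=0-2: P1@Q0 runs 2, rem=11, quantum used, demote→Q1. Q0=[P2,P3] Q1=[P1] Q2=[]
t=2-3: P2@Q0 runs 1, rem=3, I/O yield, promote→Q0. Q0=[P3,P2] Q1=[P1] Q2=[]
t=3-5: P3@Q0 runs 2, rem=7, quantum used, demote→Q1. Q0=[P2] Q1=[P1,P3] Q2=[]
t=5-6: P2@Q0 runs 1, rem=2, I/O yield, promote→Q0. Q0=[P2] Q1=[P1,P3] Q2=[]
t=6-7: P2@Q0 runs 1, rem=1, I/O yield, promote→Q0. Q0=[P2] Q1=[P1,P3] Q2=[]
t=7-8: P2@Q0 runs 1, rem=0, completes. Q0=[] Q1=[P1,P3] Q2=[]
t=8-12: P1@Q1 runs 4, rem=7, quantum used, demote→Q2. Q0=[] Q1=[P3] Q2=[P1]
t=12-16: P3@Q1 runs 4, rem=3, quantum used, demote→Q2. Q0=[] Q1=[] Q2=[P1,P3]
t=16-23: P1@Q2 runs 7, rem=0, completes. Q0=[] Q1=[] Q2=[P3]
t=23-26: P3@Q2 runs 3, rem=0, completes. Q0=[] Q1=[] Q2=[]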